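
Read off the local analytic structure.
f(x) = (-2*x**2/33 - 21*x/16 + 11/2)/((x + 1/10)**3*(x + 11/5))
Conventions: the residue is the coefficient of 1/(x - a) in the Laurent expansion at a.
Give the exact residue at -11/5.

The residue is -48565/55566.

At the order-1 pole -11/5 set g(x) = (x - (-11/5))*f(x) = (-2*x**2/33 - 21*x/16 + 11/2)/(x + 1/10)**3.
Simple pole: residue = g(a) at a = -11/5, which is -48565/55566.


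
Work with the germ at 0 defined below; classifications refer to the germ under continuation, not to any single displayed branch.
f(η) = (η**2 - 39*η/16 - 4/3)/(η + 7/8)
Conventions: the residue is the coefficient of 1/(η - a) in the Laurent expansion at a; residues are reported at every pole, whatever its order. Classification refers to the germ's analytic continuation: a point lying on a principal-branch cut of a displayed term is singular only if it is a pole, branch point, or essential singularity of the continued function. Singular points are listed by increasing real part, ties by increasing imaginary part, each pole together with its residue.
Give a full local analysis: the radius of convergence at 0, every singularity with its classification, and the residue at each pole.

Radius of convergence at 0: 7/8.
At -7/8: a pole of order 1; residue 601/384.

Denominator factor (η + 7/8): pole of order 1 at -7/8, modulus 7/8.
The radius of convergence is the smallest modulus among the singular points: 7/8.
At the order-1 pole -7/8 set g(η) = (η - (-7/8))*f(η) = η**2 - 39*η/16 - 4/3.
Simple pole: residue = g(a) at a = -7/8, which is 601/384.


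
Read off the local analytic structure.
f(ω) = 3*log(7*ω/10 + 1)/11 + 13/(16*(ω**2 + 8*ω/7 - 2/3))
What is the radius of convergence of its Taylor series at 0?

Denominator factor (ω**2 + 8*ω/7 - 2/3): discriminant 584/147, real irrational roots -4/7 + (1/21)*sqrt(438) and -4/7 - (1/21)*sqrt(438); poles of order 1, moduli -4/7 + (1/21)*sqrt(438) and 4/7 + (1/21)*sqrt(438).
Branch term (3/11)*log(1 - ω/(-10/7)): its argument vanishes at ω = -10/7, a logarithmic branch point, modulus 10/7.
The radius of convergence is the smallest modulus among the singular points: -4/7 + (1/21)*sqrt(438).

The radius of convergence is -4/7 + (1/21)*sqrt(438).


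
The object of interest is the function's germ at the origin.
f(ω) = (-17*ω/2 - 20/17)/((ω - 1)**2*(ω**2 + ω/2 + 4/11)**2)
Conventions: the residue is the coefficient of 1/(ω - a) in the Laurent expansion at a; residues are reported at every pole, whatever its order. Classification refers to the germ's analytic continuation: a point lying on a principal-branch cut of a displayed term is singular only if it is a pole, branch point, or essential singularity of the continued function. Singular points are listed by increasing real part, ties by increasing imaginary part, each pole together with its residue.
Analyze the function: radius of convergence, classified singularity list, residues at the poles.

Radius of convergence at 0: (2/11)*sqrt(11).
At (-1/4) - ((1/44)*sqrt(583))*i: a pole of order 2; residue (-2945261/1171657) + ((16500407/3291184513)*sqrt(583))*i.
At (-1/4) + ((1/44)*sqrt(583))*i: a pole of order 2; residue (-2945261/1171657) - ((16500407/3291184513)*sqrt(583))*i.
At 1: a pole of order 2; residue 5890522/1171657.

Denominator factor (ω - 1)^2: pole of order 2 at 1, modulus 1.
Denominator factor (ω**2 + ω/2 + 4/11)^2: discriminant -53/44, complex-conjugate roots (-1/4) + ((1/44)*sqrt(583))*i and (-1/4) - ((1/44)*sqrt(583))*i; poles of order 2, moduli (2/11)*sqrt(11) and (2/11)*sqrt(11).
The radius of convergence is the smallest modulus among the singular points: (2/11)*sqrt(11).
The factor ω**2 + ω/2 + 4/11 splits as (ω - a)(ω - a') with a = (-1/4) - ((1/44)*sqrt(583))*i, a' = (-1/4) + ((1/44)*sqrt(583))*i. At the order-2 pole a set g(ω) = (ω - a)^2*f(ω) = [(-17*ω/2 - 20/17)/(ω - 1)**2] / (ω - a')^2.
Order-2 pole: residue = g'(a); g'((-1/4) - ((1/44)*sqrt(583))*i) = (-2945261/1171657) + ((16500407/3291184513)*sqrt(583))*i, so the residue is (-2945261/1171657) + ((16500407/3291184513)*sqrt(583))*i.
The factor ω**2 + ω/2 + 4/11 splits as (ω - a)(ω - a') with a = (-1/4) + ((1/44)*sqrt(583))*i, a' = (-1/4) - ((1/44)*sqrt(583))*i. At the order-2 pole a set g(ω) = (ω - a)^2*f(ω) = [(-17*ω/2 - 20/17)/(ω - 1)**2] / (ω - a')^2.
Order-2 pole: residue = g'(a); g'((-1/4) + ((1/44)*sqrt(583))*i) = (-2945261/1171657) - ((16500407/3291184513)*sqrt(583))*i, so the residue is (-2945261/1171657) - ((16500407/3291184513)*sqrt(583))*i.
At the order-2 pole 1 set g(ω) = (ω - (1))^2*f(ω) = (-17*ω/2 - 20/17)/(ω**2 + ω/2 + 4/11)**2.
Order-2 pole: residue = g'(a); g'(1) = 5890522/1171657, so the residue is 5890522/1171657.
List the singular points by increasing real part (a conjugate pair: the negative imaginary part first).


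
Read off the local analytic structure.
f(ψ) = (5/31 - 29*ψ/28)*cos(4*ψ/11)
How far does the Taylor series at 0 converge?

The factor cos(4*ψ/11) is entire and contributes no finite singular point.
The polynomial part has no poles.
No finite singular points: the Taylor series at 0 converges everywhere.

The radius of convergence is infinite.


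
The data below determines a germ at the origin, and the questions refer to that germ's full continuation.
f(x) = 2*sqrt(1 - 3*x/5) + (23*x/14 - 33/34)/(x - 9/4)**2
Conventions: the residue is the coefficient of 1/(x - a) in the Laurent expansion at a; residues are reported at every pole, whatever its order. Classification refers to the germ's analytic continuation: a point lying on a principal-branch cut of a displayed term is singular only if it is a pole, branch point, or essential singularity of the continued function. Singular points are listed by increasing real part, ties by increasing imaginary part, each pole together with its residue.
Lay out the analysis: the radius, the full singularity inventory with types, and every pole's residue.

Radius of convergence at 0: 5/3.
At 5/3: an algebraic (square-root) branch point.
At 9/4: a pole of order 2; residue 23/14.

Denominator factor (x - 9/4)^2: pole of order 2 at 9/4, modulus 9/4.
Branch term (2)*sqrt(1 - x/(5/3)): its argument vanishes at x = 5/3, a square-root branch point, modulus 5/3.
The radius of convergence is the smallest modulus among the singular points: 5/3.
The branch term is analytic at 9/4 and contributes nothing to the residue; only the rational part matters.
At the order-2 pole 9/4 set g(x) = (x - (9/4))^2*(rational part) = 23*x/14 - 33/34.
Order-2 pole: residue = g'(a); g'(9/4) = 23/14, so the residue is 23/14.
List the singular points by increasing real part (a conjugate pair: the negative imaginary part first).


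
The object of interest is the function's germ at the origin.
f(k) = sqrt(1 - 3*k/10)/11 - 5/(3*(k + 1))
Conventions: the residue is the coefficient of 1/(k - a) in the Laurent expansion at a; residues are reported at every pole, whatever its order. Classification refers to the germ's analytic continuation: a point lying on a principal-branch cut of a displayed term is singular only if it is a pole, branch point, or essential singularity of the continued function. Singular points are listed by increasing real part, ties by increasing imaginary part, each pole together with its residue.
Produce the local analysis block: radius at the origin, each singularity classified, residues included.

Radius of convergence at 0: 1.
At -1: a pole of order 1; residue -5/3.
At 10/3: an algebraic (square-root) branch point.

Denominator factor (k + 1): pole of order 1 at -1, modulus 1.
Branch term (1/11)*sqrt(1 - k/(10/3)): its argument vanishes at k = 10/3, a square-root branch point, modulus 10/3.
The radius of convergence is the smallest modulus among the singular points: 1.
The branch term is analytic at -1 and contributes nothing to the residue; only the rational part matters.
At the order-1 pole -1 set g(k) = (k - (-1))*(rational part) = -5/3.
Simple pole: residue = g(a) at a = -1, which is -5/3.
List the singular points by increasing real part (a conjugate pair: the negative imaginary part first).


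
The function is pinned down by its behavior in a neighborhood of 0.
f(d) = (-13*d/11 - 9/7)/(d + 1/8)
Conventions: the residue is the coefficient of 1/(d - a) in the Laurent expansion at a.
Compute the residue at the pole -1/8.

At the order-1 pole -1/8 set g(d) = (d - (-1/8))*f(d) = -13*d/11 - 9/7.
Simple pole: residue = g(a) at a = -1/8, which is -701/616.

The residue is -701/616.


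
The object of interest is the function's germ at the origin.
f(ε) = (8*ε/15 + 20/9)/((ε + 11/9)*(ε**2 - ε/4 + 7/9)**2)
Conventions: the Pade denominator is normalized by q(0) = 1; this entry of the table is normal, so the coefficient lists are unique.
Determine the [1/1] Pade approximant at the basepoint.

The Pade approximant has numerator coefficients [1620/539, 314969553/3131590]; denominator coefficients [1, 1707639/51128].

Taylor coefficients needed (expand at 0): a_0 = 1620/539, a_1 = 40338/207515, a_2 = -414956277/63914620.
Write the denominator as Q(ε) = 1 + q1*ε. Requiring Q*f - P = O(ε^3) with deg P <= 1 kills the coefficients of ε^2..ε^2 in Q*f:
  ε^2: a_2 + q1*a_1 = 0, i.e. -414956277/63914620 + (40338/207515)*q1 = 0.
Solving this linear system: q1 = 1707639/51128.
The numerator is Q*f truncated at degree 1: P0 = a_0 = 1620/539; P1 = a_1 + q1*a_0 = 314969553/3131590.


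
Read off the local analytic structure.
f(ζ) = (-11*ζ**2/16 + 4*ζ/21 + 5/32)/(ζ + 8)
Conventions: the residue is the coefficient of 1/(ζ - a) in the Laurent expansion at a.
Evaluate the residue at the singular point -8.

At the order-1 pole -8 set g(ζ) = (ζ - (-8))*f(ζ) = -11*ζ**2/16 + 4*ζ/21 + 5/32.
Simple pole: residue = g(a) at a = -8, which is -30487/672.

The residue is -30487/672.


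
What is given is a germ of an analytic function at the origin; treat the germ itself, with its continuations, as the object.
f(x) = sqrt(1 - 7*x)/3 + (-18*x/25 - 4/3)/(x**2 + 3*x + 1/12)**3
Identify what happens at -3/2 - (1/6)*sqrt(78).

The point is a pole of order 3.

The denominator factor x**2 + 3*x + 1/12 vanishes at -3/2 - (1/6)*sqrt(78) and appears to the power 3; the numerator there equals -19/75 + (3/25)*sqrt(78), nonzero, and no other factor vanishes.
The branch terms are analytic at this point.
Hence a pole whose order is the multiplicity, 3.


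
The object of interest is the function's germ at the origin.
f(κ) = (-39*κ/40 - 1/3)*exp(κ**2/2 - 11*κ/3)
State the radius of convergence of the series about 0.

The radius of convergence is infinite.

The factor exp(κ**2/2 - 11*κ/3) is entire and contributes no finite singular point.
The polynomial part has no poles.
No finite singular points: the Taylor series at 0 converges everywhere.


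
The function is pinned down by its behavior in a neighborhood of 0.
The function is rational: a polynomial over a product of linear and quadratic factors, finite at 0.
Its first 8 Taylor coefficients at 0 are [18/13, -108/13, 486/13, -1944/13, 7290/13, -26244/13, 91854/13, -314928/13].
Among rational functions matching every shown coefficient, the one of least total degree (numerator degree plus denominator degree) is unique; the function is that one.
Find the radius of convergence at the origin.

The radius of convergence is 1/3.

No rational of total degree below 2 reproduces all 8 coefficients; solving the [0/2] Pade equations on them gives f(x) = 2/(13*(x + 1/3)**2), whose expansion matches every shown term.
Denominator factor (x + 1/3)^2: pole of order 2 at -1/3, modulus 1/3.
The radius of convergence is the smallest modulus among the singular points: 1/3.


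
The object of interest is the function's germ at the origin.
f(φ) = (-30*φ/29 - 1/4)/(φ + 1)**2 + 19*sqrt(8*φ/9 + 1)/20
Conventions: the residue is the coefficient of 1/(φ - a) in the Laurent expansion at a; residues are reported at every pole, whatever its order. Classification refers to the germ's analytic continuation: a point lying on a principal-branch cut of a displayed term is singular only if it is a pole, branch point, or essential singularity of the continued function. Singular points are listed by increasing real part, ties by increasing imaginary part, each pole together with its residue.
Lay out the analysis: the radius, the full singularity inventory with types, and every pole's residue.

Denominator factor (φ + 1)^2: pole of order 2 at -1, modulus 1.
Branch term (19/20)*sqrt(1 - φ/(-9/8)): its argument vanishes at φ = -9/8, a square-root branch point, modulus 9/8.
The radius of convergence is the smallest modulus among the singular points: 1.
The branch term is analytic at -1 and contributes nothing to the residue; only the rational part matters.
At the order-2 pole -1 set g(φ) = (φ - (-1))^2*(rational part) = -30*φ/29 - 1/4.
Order-2 pole: residue = g'(a); g'(-1) = -30/29, so the residue is -30/29.
List the singular points by increasing real part (a conjugate pair: the negative imaginary part first).

Radius of convergence at 0: 1.
At -9/8: an algebraic (square-root) branch point.
At -1: a pole of order 2; residue -30/29.


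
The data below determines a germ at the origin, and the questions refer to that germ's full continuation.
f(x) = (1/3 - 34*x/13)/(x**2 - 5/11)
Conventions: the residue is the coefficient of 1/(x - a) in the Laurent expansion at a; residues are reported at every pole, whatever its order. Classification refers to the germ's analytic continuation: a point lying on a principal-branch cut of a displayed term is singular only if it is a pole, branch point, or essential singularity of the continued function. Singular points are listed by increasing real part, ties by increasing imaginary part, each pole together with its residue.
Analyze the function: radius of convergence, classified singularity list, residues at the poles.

Radius of convergence at 0: (1/11)*sqrt(55).
At -(1/11)*sqrt(55): a pole of order 1; residue -17/13 - (1/30)*sqrt(55).
At (1/11)*sqrt(55): a pole of order 1; residue -17/13 + (1/30)*sqrt(55).

Denominator factor (x**2 - 5/11): discriminant 20/11, real irrational roots (1/11)*sqrt(55) and -(1/11)*sqrt(55); poles of order 1, moduli (1/11)*sqrt(55) and (1/11)*sqrt(55).
The radius of convergence is the smallest modulus among the singular points: (1/11)*sqrt(55).
The factor x**2 - 5/11 splits as (x - a)(x - a') with a = -(1/11)*sqrt(55), a' = (1/11)*sqrt(55). At the order-1 pole a set g(x) = (x - a)*f(x) = [1/3 - 34*x/13] / (x - a').
Simple pole: residue = g(a) at a = -(1/11)*sqrt(55), which is -17/13 - (1/30)*sqrt(55).
The factor x**2 - 5/11 splits as (x - a)(x - a') with a = (1/11)*sqrt(55), a' = -(1/11)*sqrt(55). At the order-1 pole a set g(x) = (x - a)*f(x) = [1/3 - 34*x/13] / (x - a').
Simple pole: residue = g(a) at a = (1/11)*sqrt(55), which is -17/13 + (1/30)*sqrt(55).
List the singular points by increasing real part (a conjugate pair: the negative imaginary part first).


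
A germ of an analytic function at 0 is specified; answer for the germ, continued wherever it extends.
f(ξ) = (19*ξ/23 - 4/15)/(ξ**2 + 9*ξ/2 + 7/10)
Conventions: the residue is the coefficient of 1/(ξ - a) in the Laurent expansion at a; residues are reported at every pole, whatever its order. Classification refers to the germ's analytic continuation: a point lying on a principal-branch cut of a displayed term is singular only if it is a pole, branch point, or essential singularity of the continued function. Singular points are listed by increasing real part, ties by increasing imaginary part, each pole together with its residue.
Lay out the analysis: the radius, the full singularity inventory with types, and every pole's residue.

Denominator factor (ξ**2 + 9*ξ/2 + 7/10): discriminant 349/20, real irrational roots -9/4 + (1/20)*sqrt(1745) and -9/4 - (1/20)*sqrt(1745); poles of order 1, moduli 9/4 - (1/20)*sqrt(1745) and 9/4 + (1/20)*sqrt(1745).
The radius of convergence is the smallest modulus among the singular points: 9/4 - (1/20)*sqrt(1745).
The factor ξ**2 + 9*ξ/2 + 7/10 splits as (ξ - a)(ξ - a') with a = -9/4 - (1/20)*sqrt(1745), a' = -9/4 + (1/20)*sqrt(1745). At the order-1 pole a set g(ξ) = (ξ - a)*f(ξ) = [19*ξ/23 - 4/15] / (ξ - a').
Simple pole: residue = g(a) at a = -9/4 - (1/20)*sqrt(1745), which is 19/46 + (2933/240810)*sqrt(1745).
The factor ξ**2 + 9*ξ/2 + 7/10 splits as (ξ - a)(ξ - a') with a = -9/4 + (1/20)*sqrt(1745), a' = -9/4 - (1/20)*sqrt(1745). At the order-1 pole a set g(ξ) = (ξ - a)*f(ξ) = [19*ξ/23 - 4/15] / (ξ - a').
Simple pole: residue = g(a) at a = -9/4 + (1/20)*sqrt(1745), which is 19/46 - (2933/240810)*sqrt(1745).
List the singular points by increasing real part (a conjugate pair: the negative imaginary part first).

Radius of convergence at 0: 9/4 - (1/20)*sqrt(1745).
At -9/4 - (1/20)*sqrt(1745): a pole of order 1; residue 19/46 + (2933/240810)*sqrt(1745).
At -9/4 + (1/20)*sqrt(1745): a pole of order 1; residue 19/46 - (2933/240810)*sqrt(1745).


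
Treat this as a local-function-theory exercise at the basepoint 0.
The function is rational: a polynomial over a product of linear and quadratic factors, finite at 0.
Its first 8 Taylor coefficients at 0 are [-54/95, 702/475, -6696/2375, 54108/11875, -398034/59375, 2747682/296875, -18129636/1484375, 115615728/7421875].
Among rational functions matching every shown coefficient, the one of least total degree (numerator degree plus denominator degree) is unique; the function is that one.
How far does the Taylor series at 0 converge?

No rational of total degree below 4 reproduces all 8 coefficients; solving the [0/4] Pade equations on them gives f(ξ) = 27/(19*(ξ - 5/2)*(ξ + 1)**3), whose expansion matches every shown term.
Denominator factor (ξ + 1)^3: pole of order 3 at -1, modulus 1.
Denominator factor (ξ - 5/2): pole of order 1 at 5/2, modulus 5/2.
The radius of convergence is the smallest modulus among the singular points: 1.

The radius of convergence is 1.


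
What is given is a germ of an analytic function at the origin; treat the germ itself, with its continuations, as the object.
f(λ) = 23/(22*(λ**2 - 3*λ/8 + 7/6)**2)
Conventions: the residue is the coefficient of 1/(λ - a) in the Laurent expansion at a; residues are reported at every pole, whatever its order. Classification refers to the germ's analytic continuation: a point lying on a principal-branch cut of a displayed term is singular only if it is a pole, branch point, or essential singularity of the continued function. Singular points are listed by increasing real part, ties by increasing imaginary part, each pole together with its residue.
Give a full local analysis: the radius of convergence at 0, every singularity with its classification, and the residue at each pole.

Radius of convergence at 0: (1/6)*sqrt(42).
At (3/16) - ((1/48)*sqrt(2607))*i: a pole of order 2; residue ((35328/8306771)*sqrt(2607))*i.
At (3/16) + ((1/48)*sqrt(2607))*i: a pole of order 2; residue -((35328/8306771)*sqrt(2607))*i.

Denominator factor (λ**2 - 3*λ/8 + 7/6)^2: discriminant -869/192, complex-conjugate roots (3/16) + ((1/48)*sqrt(2607))*i and (3/16) - ((1/48)*sqrt(2607))*i; poles of order 2, moduli (1/6)*sqrt(42) and (1/6)*sqrt(42).
The radius of convergence is the smallest modulus among the singular points: (1/6)*sqrt(42).
The factor λ**2 - 3*λ/8 + 7/6 splits as (λ - a)(λ - a') with a = (3/16) - ((1/48)*sqrt(2607))*i, a' = (3/16) + ((1/48)*sqrt(2607))*i. At the order-2 pole a set g(λ) = (λ - a)^2*f(λ) = [23/22] / (λ - a')^2.
Order-2 pole: residue = g'(a); g'((3/16) - ((1/48)*sqrt(2607))*i) = ((35328/8306771)*sqrt(2607))*i, so the residue is ((35328/8306771)*sqrt(2607))*i.
The factor λ**2 - 3*λ/8 + 7/6 splits as (λ - a)(λ - a') with a = (3/16) + ((1/48)*sqrt(2607))*i, a' = (3/16) - ((1/48)*sqrt(2607))*i. At the order-2 pole a set g(λ) = (λ - a)^2*f(λ) = [23/22] / (λ - a')^2.
Order-2 pole: residue = g'(a); g'((3/16) + ((1/48)*sqrt(2607))*i) = -((35328/8306771)*sqrt(2607))*i, so the residue is -((35328/8306771)*sqrt(2607))*i.
List the singular points by increasing real part (a conjugate pair: the negative imaginary part first).


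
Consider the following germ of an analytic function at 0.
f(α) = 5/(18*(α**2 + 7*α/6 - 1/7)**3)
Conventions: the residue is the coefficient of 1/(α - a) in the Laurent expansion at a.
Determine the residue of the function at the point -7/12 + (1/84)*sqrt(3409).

The factor α**2 + 7*α/6 - 1/7 splits as (α - a)(α - a') with a = -7/12 + (1/84)*sqrt(3409), a' = -7/12 - (1/84)*sqrt(3409). At the order-3 pole a set g(α) = (α - a)^3*f(α) = [5/18] / (α - a')^3.
Order-3 pole: residue = g''(a)/2; g''(-7/12 + (1/84)*sqrt(3409)) = (1270080/115501303)*sqrt(3409), so the residue is (635040/115501303)*sqrt(3409).

The residue is (635040/115501303)*sqrt(3409).


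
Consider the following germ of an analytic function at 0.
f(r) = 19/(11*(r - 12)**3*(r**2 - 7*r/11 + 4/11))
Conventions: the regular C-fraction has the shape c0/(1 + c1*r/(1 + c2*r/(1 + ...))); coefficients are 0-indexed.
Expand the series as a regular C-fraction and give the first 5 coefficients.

The regular C-fraction coefficients are [-19/6912, -2, 77/48, -15283/11088, 504473/21182238].

Taylor coefficients (expand at 0): a_0 = -19/6912, a_1 = -19/3456, a_2 = -361/165888, a_3 = 33725/2985984, a_4 = 410039/15925248.
c0 = a_0 = -19/6912. Peel one level at a time: if S = 1 + c*r/S' with S'(0) = 1, then c is the r-coefficient of S and S' = c*r/(S - 1).
S_1 = c0/f = 1 + (-2)*r + (77/24)*r^2 + ...; c1 = -2.
S_2 = c1*r/(S_1 - 1) = 1 + (77/48)*r + (15283/6912)*r^2 + ...; c2 = 77/48.
S_3 = c2*r/(S_2 - 1) = 1 + (-15283/11088)*r + (504473/15367968)*r^2 + ...; c3 = -15283/11088.
S_4 = c3*r/(S_3 - 1) = 1 + (504473/21182238)*r + ...; c4 = 504473/21182238.


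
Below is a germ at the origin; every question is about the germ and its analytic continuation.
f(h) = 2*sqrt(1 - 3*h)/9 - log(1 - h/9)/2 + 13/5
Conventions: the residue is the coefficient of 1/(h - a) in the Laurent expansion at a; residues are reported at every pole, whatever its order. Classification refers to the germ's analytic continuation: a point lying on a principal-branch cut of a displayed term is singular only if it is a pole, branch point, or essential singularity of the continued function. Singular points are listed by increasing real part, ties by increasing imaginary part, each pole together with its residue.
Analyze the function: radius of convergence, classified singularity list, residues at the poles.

Branch term (2/9)*sqrt(1 - h/(1/3)): its argument vanishes at h = 1/3, a square-root branch point, modulus 1/3.
Branch term (-1/2)*log(1 - h/(9)): its argument vanishes at h = 9, a logarithmic branch point, modulus 9.
The radius of convergence is the smallest modulus among the singular points: 1/3.
List the singular points by increasing real part (a conjugate pair: the negative imaginary part first).

Radius of convergence at 0: 1/3.
At 1/3: an algebraic (square-root) branch point.
At 9: a logarithmic branch point.


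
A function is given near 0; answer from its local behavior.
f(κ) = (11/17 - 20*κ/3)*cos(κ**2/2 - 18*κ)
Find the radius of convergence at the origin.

The radius of convergence is infinite.

The factor cos(κ**2/2 - 18*κ) is entire and contributes no finite singular point.
The polynomial part has no poles.
No finite singular points: the Taylor series at 0 converges everywhere.


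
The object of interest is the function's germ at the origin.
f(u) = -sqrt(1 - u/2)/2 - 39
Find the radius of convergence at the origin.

The radius of convergence is 2.

Branch term (-1/2)*sqrt(1 - u/(2)): its argument vanishes at u = 2, a square-root branch point, modulus 2.
The radius of convergence is the smallest modulus among the singular points: 2.


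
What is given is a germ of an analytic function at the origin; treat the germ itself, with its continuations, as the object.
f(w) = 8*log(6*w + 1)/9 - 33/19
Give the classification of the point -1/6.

The point is a logarithmic branch point.

The term (8/9)*log(1 - w/(-1/6)) has argument 1 - -1/6/(-1/6) = 0 at -1/6: a logarithmic (infinitely-sheeted) branch point; the remaining terms are analytic or single-valued there.


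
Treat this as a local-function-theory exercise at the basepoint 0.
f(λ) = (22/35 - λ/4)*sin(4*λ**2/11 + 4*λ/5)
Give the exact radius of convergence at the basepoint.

The factor sin(4*λ**2/11 + 4*λ/5) is entire and contributes no finite singular point.
The polynomial part has no poles.
No finite singular points: the Taylor series at 0 converges everywhere.

The radius of convergence is infinite.


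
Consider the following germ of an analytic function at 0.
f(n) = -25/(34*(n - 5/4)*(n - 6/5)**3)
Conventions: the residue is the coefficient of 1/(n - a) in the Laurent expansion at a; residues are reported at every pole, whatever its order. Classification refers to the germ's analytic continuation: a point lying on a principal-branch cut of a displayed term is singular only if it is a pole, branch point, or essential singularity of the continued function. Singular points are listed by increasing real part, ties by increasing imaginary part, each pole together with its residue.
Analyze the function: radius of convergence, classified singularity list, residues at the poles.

Denominator factor (n - 6/5)^3: pole of order 3 at 6/5, modulus 6/5.
Denominator factor (n - 5/4): pole of order 1 at 5/4, modulus 5/4.
The radius of convergence is the smallest modulus among the singular points: 6/5.
At the order-3 pole 6/5 set g(n) = (n - (6/5))^3*f(n) = -25/(34*(n - 5/4)).
Order-3 pole: residue = g''(a)/2; g''(6/5) = 200000/17, so the residue is 100000/17.
At the order-1 pole 5/4 set g(n) = (n - (5/4))*f(n) = -25/(34*(n - 6/5)**3).
Simple pole: residue = g(a) at a = 5/4, which is -100000/17.
List the singular points by increasing real part (a conjugate pair: the negative imaginary part first).

Radius of convergence at 0: 6/5.
At 6/5: a pole of order 3; residue 100000/17.
At 5/4: a pole of order 1; residue -100000/17.


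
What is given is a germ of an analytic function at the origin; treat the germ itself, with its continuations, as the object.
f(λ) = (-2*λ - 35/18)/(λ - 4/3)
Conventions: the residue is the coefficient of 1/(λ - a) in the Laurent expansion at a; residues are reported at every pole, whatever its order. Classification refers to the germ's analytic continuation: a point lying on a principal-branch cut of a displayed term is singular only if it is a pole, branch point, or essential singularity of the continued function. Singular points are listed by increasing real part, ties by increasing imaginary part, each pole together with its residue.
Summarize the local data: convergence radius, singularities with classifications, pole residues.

Denominator factor (λ - 4/3): pole of order 1 at 4/3, modulus 4/3.
The radius of convergence is the smallest modulus among the singular points: 4/3.
At the order-1 pole 4/3 set g(λ) = (λ - (4/3))*f(λ) = -2*λ - 35/18.
Simple pole: residue = g(a) at a = 4/3, which is -83/18.

Radius of convergence at 0: 4/3.
At 4/3: a pole of order 1; residue -83/18.


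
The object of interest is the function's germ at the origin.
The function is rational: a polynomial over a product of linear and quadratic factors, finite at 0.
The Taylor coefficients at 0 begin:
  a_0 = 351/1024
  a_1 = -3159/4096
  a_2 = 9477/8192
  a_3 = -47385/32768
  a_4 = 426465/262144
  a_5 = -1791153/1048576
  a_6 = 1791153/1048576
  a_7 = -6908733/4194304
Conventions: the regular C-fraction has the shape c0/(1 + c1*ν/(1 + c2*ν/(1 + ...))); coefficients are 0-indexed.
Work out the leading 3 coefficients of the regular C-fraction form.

Taylor coefficients (read off): a_0 = 351/1024, a_1 = -3159/4096, a_2 = 9477/8192.
c0 = a_0 = 351/1024. Peel one level at a time: if S = 1 + c*ν/S' with S'(0) = 1, then c is the ν-coefficient of S and S' = c*ν/(S - 1).
S_1 = c0/f = 1 + (9/4)*ν + (27/16)*ν^2 + ...; c1 = 9/4.
S_2 = c1*ν/(S_1 - 1) = 1 + (-3/4)*ν + ...; c2 = -3/4.

The regular C-fraction coefficients are [351/1024, 9/4, -3/4].


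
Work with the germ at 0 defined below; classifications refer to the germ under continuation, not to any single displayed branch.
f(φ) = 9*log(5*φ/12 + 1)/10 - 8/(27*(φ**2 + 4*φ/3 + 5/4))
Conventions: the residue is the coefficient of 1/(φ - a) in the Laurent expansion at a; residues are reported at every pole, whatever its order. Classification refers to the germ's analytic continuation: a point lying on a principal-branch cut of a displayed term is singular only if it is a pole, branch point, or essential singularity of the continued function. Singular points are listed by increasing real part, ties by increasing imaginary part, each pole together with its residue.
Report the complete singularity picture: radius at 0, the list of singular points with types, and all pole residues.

Denominator factor (φ**2 + 4*φ/3 + 5/4): discriminant -29/9, complex-conjugate roots (-2/3) + ((1/6)*sqrt(29))*i and (-2/3) - ((1/6)*sqrt(29))*i; poles of order 1, moduli (1/2)*sqrt(5) and (1/2)*sqrt(5).
Branch term (9/10)*log(1 - φ/(-12/5)): its argument vanishes at φ = -12/5, a logarithmic branch point, modulus 12/5.
The radius of convergence is the smallest modulus among the singular points: (1/2)*sqrt(5).
The branch term is analytic at (-2/3) - ((1/6)*sqrt(29))*i and contributes nothing to the residue; only the rational part matters.
The factor φ**2 + 4*φ/3 + 5/4 splits as (φ - a)(φ - a') with a = (-2/3) - ((1/6)*sqrt(29))*i, a' = (-2/3) + ((1/6)*sqrt(29))*i. At the order-1 pole a set g(φ) = (φ - a)*(rational part) = [-8/27] / (φ - a').
Simple pole: residue = g(a) at a = (-2/3) - ((1/6)*sqrt(29))*i, which is -((8/261)*sqrt(29))*i.
The branch term is analytic at (-2/3) + ((1/6)*sqrt(29))*i and contributes nothing to the residue; only the rational part matters.
The factor φ**2 + 4*φ/3 + 5/4 splits as (φ - a)(φ - a') with a = (-2/3) + ((1/6)*sqrt(29))*i, a' = (-2/3) - ((1/6)*sqrt(29))*i. At the order-1 pole a set g(φ) = (φ - a)*(rational part) = [-8/27] / (φ - a').
Simple pole: residue = g(a) at a = (-2/3) + ((1/6)*sqrt(29))*i, which is ((8/261)*sqrt(29))*i.
List the singular points by increasing real part (a conjugate pair: the negative imaginary part first).

Radius of convergence at 0: (1/2)*sqrt(5).
At -12/5: a logarithmic branch point.
At (-2/3) - ((1/6)*sqrt(29))*i: a pole of order 1; residue -((8/261)*sqrt(29))*i.
At (-2/3) + ((1/6)*sqrt(29))*i: a pole of order 1; residue ((8/261)*sqrt(29))*i.


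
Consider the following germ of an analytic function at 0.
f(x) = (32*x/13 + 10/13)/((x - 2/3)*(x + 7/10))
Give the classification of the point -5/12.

The point is a regular point.

Denominator factors: x + 7/10 = 17/60 at x = -5/12; x - 2/3 = -13/12 at x = -5/12 — none vanishes.
So the germ continues analytically to -5/12.


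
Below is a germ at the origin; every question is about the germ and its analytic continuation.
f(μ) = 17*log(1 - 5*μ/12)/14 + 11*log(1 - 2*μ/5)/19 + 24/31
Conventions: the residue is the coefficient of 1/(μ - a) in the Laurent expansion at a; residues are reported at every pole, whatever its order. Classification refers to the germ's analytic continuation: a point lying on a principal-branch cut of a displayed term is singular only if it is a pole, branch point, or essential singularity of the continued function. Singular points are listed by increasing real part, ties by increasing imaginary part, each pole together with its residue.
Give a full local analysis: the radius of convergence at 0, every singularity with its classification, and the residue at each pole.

Radius of convergence at 0: 12/5.
At 12/5: a logarithmic branch point.
At 5/2: a logarithmic branch point.

Branch term (17/14)*log(1 - μ/(12/5)): its argument vanishes at μ = 12/5, a logarithmic branch point, modulus 12/5.
Branch term (11/19)*log(1 - μ/(5/2)): its argument vanishes at μ = 5/2, a logarithmic branch point, modulus 5/2.
The radius of convergence is the smallest modulus among the singular points: 12/5.
List the singular points by increasing real part (a conjugate pair: the negative imaginary part first).


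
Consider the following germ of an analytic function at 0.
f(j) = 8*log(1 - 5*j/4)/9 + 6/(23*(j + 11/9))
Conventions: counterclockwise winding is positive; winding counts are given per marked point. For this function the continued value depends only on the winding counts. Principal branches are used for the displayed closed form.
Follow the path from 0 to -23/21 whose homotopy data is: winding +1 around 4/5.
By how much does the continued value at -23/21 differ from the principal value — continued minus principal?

Continued minus principal equals (16/9)*pi*i.

The rational part is single-valued and drops out of the difference; each branch term changes only by its own monodromy.
(8/9)*log(1 - j/(4/5)): each positive loop around 4/5 adds 2*pi*i to the log, so winding +1 contributes (8/9)*(1)*2*pi*i = (16/9)*pi*i.
Summing the contributions at j = -23/21 gives (16/9)*pi*i.


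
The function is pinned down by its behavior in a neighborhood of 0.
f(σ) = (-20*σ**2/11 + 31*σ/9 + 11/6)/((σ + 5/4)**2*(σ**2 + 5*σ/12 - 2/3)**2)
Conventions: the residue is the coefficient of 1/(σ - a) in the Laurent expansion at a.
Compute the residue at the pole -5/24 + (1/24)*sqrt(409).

The factor σ**2 + 5*σ/12 - 2/3 splits as (σ - a)(σ - a') with a = -5/24 + (1/24)*sqrt(409), a' = -5/24 - (1/24)*sqrt(409). At the order-2 pole a set g(σ) = (σ - a)^2*f(σ) = [(-20*σ**2/11 + 31*σ/9 + 11/6)/(σ + 5/4)**2] / (σ - a')^2.
Order-2 pole: residue = g'(a); g'(-5/24 + (1/24)*sqrt(409)) = 1455392/8019 - (12079407008/1341426339)*sqrt(409), so the residue is 1455392/8019 - (12079407008/1341426339)*sqrt(409).

The residue is 1455392/8019 - (12079407008/1341426339)*sqrt(409).


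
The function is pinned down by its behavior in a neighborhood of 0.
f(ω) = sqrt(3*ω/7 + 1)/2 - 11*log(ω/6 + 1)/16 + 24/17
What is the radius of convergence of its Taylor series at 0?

The radius of convergence is 7/3.

Branch term (-11/16)*log(1 - ω/(-6)): its argument vanishes at ω = -6, a logarithmic branch point, modulus 6.
Branch term (1/2)*sqrt(1 - ω/(-7/3)): its argument vanishes at ω = -7/3, a square-root branch point, modulus 7/3.
The radius of convergence is the smallest modulus among the singular points: 7/3.


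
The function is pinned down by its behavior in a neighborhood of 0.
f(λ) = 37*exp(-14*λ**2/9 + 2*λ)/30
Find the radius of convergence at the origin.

The radius of convergence is infinite.

The factor exp(-14*λ**2/9 + 2*λ) is entire and contributes no finite singular point.
The polynomial part has no poles.
No finite singular points: the Taylor series at 0 converges everywhere.


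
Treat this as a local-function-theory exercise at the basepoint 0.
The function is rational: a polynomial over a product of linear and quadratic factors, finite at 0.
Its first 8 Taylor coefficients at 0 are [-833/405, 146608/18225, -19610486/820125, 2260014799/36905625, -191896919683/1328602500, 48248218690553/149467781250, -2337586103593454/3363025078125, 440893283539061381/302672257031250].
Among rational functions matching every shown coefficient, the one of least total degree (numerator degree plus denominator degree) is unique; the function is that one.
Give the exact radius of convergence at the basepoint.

The radius of convergence is -1 + (1/7)*sqrt(119).

No rational of total degree below 5 reproduces all 8 coefficients; solving the [0/5] Pade equations on them gives f(λ) = -34/(9*(λ + 9/10)*(λ**2 - 2*λ - 10/7)**2), whose expansion matches every shown term.
Denominator factor (λ**2 - 2*λ - 10/7)^2: discriminant 68/7, real irrational roots 1 + (1/7)*sqrt(119) and 1 - (1/7)*sqrt(119); poles of order 2, moduli 1 + (1/7)*sqrt(119) and -1 + (1/7)*sqrt(119).
Denominator factor (λ + 9/10): pole of order 1 at -9/10, modulus 9/10.
The radius of convergence is the smallest modulus among the singular points: -1 + (1/7)*sqrt(119).


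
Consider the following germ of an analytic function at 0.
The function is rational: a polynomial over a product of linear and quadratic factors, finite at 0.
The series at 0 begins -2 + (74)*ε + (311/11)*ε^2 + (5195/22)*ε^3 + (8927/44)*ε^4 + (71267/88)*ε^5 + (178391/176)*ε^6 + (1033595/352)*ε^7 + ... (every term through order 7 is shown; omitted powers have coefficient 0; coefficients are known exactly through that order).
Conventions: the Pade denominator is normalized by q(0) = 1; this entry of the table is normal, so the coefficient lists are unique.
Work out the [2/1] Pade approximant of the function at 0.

Taylor coefficients needed (read off): a_0 = -2, a_1 = 74, a_2 = 311/11, a_3 = 5195/22.
Write the denominator as Q(ε) = 1 + q1*ε. Requiring Q*f - P = O(ε^4) with deg P <= 2 kills the coefficients of ε^3..ε^3 in Q*f:
  ε^3: a_3 + q1*a_2 = 0, i.e. 5195/22 + (311/11)*q1 = 0.
Solving this linear system: q1 = -5195/622.
The numerator is Q*f truncated at degree 2: P0 = a_0 = -2; P1 = a_1 + q1*a_0 = 28209/311; P2 = a_2 + q1*a_1 = -2017644/3421.

The Pade approximant has numerator coefficients [-2, 28209/311, -2017644/3421]; denominator coefficients [1, -5195/622].


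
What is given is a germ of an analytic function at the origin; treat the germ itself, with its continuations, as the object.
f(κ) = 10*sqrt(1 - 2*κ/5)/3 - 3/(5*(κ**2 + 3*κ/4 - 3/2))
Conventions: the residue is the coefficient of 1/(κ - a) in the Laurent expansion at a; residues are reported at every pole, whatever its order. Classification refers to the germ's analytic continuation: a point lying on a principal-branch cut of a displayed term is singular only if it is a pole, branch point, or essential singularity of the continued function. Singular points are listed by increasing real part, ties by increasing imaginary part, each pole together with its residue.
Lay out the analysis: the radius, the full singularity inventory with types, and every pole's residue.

Denominator factor (κ**2 + 3*κ/4 - 3/2): discriminant 105/16, real irrational roots -3/8 + (1/8)*sqrt(105) and -3/8 - (1/8)*sqrt(105); poles of order 1, moduli -3/8 + (1/8)*sqrt(105) and 3/8 + (1/8)*sqrt(105).
Branch term (10/3)*sqrt(1 - κ/(5/2)): its argument vanishes at κ = 5/2, a square-root branch point, modulus 5/2.
The radius of convergence is the smallest modulus among the singular points: -3/8 + (1/8)*sqrt(105).
The branch term is analytic at -3/8 - (1/8)*sqrt(105) and contributes nothing to the residue; only the rational part matters.
The factor κ**2 + 3*κ/4 - 3/2 splits as (κ - a)(κ - a') with a = -3/8 - (1/8)*sqrt(105), a' = -3/8 + (1/8)*sqrt(105). At the order-1 pole a set g(κ) = (κ - a)*(rational part) = [-3/5] / (κ - a').
Simple pole: residue = g(a) at a = -3/8 - (1/8)*sqrt(105), which is (4/175)*sqrt(105).
The branch term is analytic at -3/8 + (1/8)*sqrt(105) and contributes nothing to the residue; only the rational part matters.
The factor κ**2 + 3*κ/4 - 3/2 splits as (κ - a)(κ - a') with a = -3/8 + (1/8)*sqrt(105), a' = -3/8 - (1/8)*sqrt(105). At the order-1 pole a set g(κ) = (κ - a)*(rational part) = [-3/5] / (κ - a').
Simple pole: residue = g(a) at a = -3/8 + (1/8)*sqrt(105), which is -(4/175)*sqrt(105).
List the singular points by increasing real part (a conjugate pair: the negative imaginary part first).

Radius of convergence at 0: -3/8 + (1/8)*sqrt(105).
At -3/8 - (1/8)*sqrt(105): a pole of order 1; residue (4/175)*sqrt(105).
At -3/8 + (1/8)*sqrt(105): a pole of order 1; residue -(4/175)*sqrt(105).
At 5/2: an algebraic (square-root) branch point.


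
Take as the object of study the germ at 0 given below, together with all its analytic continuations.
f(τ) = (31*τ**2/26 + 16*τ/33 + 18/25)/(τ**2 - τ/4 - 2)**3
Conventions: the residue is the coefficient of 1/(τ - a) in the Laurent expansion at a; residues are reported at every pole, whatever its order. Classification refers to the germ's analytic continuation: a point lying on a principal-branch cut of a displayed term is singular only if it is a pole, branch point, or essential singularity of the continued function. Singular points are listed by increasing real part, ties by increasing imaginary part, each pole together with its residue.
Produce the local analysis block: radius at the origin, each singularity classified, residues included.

Denominator factor (τ**2 - τ/4 - 2)^3: discriminant 129/16, real irrational roots 1/8 + (1/8)*sqrt(129) and 1/8 - (1/8)*sqrt(129); poles of order 3, moduli 1/8 + (1/8)*sqrt(129) and -1/8 + (1/8)*sqrt(129).
The radius of convergence is the smallest modulus among the singular points: -1/8 + (1/8)*sqrt(129).
The factor τ**2 - τ/4 - 2 splits as (τ - a)(τ - a') with a = 1/8 - (1/8)*sqrt(129), a' = 1/8 + (1/8)*sqrt(129). At the order-3 pole a set g(τ) = (τ - a)^3*f(τ) = [31*τ**2/26 + 16*τ/33 + 18/25] / (τ - a')^3.
Order-3 pole: residue = g''(a)/2; g''(1/8 - (1/8)*sqrt(129)) = (81088/7674413175)*sqrt(129), so the residue is (40544/7674413175)*sqrt(129).
The factor τ**2 - τ/4 - 2 splits as (τ - a)(τ - a') with a = 1/8 + (1/8)*sqrt(129), a' = 1/8 - (1/8)*sqrt(129). At the order-3 pole a set g(τ) = (τ - a)^3*f(τ) = [31*τ**2/26 + 16*τ/33 + 18/25] / (τ - a')^3.
Order-3 pole: residue = g''(a)/2; g''(1/8 + (1/8)*sqrt(129)) = -(81088/7674413175)*sqrt(129), so the residue is -(40544/7674413175)*sqrt(129).
List the singular points by increasing real part (a conjugate pair: the negative imaginary part first).

Radius of convergence at 0: -1/8 + (1/8)*sqrt(129).
At 1/8 - (1/8)*sqrt(129): a pole of order 3; residue (40544/7674413175)*sqrt(129).
At 1/8 + (1/8)*sqrt(129): a pole of order 3; residue -(40544/7674413175)*sqrt(129).
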